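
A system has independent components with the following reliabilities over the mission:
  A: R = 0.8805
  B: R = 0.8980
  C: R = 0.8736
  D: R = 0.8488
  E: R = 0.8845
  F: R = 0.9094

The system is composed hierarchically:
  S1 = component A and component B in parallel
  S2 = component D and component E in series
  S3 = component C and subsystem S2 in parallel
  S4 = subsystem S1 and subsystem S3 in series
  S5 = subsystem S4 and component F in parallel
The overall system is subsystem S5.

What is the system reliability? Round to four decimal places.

Parallel (A and B): 1 − (1 − 0.880500)(1 − 0.898000) = 0.987811
Series (D and E): 0.848800 × 0.884500 = 0.750764
Parallel (C and [0.750764]): 1 − (1 − 0.873600)(1 − 0.750764) = 0.968497
Series ([0.987811] and [0.968497]): 0.987811 × 0.968497 = 0.956692
Parallel ([0.956692] and F): 1 − (1 − 0.956692)(1 − 0.909400) = 0.9961

0.9961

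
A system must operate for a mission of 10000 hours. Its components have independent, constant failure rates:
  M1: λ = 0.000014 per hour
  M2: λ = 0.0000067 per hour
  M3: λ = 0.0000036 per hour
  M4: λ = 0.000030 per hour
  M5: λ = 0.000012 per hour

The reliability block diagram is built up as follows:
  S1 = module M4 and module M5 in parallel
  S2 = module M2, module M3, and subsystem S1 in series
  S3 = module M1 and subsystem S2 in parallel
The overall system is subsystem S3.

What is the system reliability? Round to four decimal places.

0.9838

R(M1) = exp(−0.000014 × 10000) = 0.869358
R(M2) = exp(−0.0000067 × 10000) = 0.935195
R(M3) = exp(−0.0000036 × 10000) = 0.964640
R(M4) = exp(−0.000030 × 10000) = 0.740818
R(M5) = exp(−0.000012 × 10000) = 0.886920
Parallel (M4 and M5): 1 − (1 − 0.740818)(1 − 0.886920) = 0.970692
Series (M2, M3, and [0.970692]): 0.935195 × 0.964640 × 0.970692 = 0.875687
Parallel (M1 and [0.875687]): 1 − (1 − 0.869358)(1 − 0.875687) = 0.9838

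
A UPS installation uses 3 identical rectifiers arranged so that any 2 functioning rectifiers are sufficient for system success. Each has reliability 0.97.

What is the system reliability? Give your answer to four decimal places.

0.9974

R = Σ_{i=2}^{3} C(3,i) p^i (1−p)^{3−i} with p = 0.97
C(3,2)·0.97^2·0.03^1 = 0.084681
C(3,3)·0.97^3·0.03^0 = 0.912673
Sum = 0.9974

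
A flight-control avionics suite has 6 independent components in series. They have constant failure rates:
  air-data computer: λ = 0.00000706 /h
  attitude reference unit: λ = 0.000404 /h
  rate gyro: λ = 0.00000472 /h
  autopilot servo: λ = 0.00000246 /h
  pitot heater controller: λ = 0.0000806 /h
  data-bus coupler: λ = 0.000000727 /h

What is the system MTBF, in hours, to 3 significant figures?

Series of exponential components: λ_sys = Σ λ_i
λ_sys = 0.00000706 + 0.000404 + 0.00000472 + 0.00000246 + 0.0000806 + 0.000000727 = 4.9957e-04 /h
MTBF = 1 / λ_sys = 2000 h

2000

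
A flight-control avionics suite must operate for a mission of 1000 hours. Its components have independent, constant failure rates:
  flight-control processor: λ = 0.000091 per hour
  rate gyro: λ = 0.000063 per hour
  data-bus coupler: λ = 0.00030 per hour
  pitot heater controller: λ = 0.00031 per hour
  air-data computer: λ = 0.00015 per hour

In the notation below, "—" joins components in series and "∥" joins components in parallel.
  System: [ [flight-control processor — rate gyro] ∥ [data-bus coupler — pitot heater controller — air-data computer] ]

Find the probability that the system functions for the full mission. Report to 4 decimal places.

R(flight-control processor) = exp(−0.000091 × 1000) = 0.913018
R(rate gyro) = exp(−0.000063 × 1000) = 0.938943
R(data-bus coupler) = exp(−0.00030 × 1000) = 0.740818
R(pitot heater controller) = exp(−0.00031 × 1000) = 0.733447
R(air-data computer) = exp(−0.00015 × 1000) = 0.860708
Series (flight-control processor and rate gyro): 0.913018 × 0.938943 = 0.857272
Series (data-bus coupler, pitot heater controller, and air-data computer): 0.740818 × 0.733447 × 0.860708 = 0.467666
Parallel ([0.857272] and [0.467666]): 1 − (1 − 0.857272)(1 − 0.467666) = 0.9240

0.9240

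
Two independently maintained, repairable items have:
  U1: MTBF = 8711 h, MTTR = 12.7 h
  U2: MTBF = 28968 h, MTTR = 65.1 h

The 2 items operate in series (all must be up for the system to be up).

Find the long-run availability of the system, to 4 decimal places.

A(U1) = MTBF/(MTBF+MTTR) = 8711/(8711+12.7) = 0.998544
A(U2) = MTBF/(MTBF+MTTR) = 28968/(28968+65.1) = 0.997758
Series availability: 0.998544 × 0.997758 = 0.9963

0.9963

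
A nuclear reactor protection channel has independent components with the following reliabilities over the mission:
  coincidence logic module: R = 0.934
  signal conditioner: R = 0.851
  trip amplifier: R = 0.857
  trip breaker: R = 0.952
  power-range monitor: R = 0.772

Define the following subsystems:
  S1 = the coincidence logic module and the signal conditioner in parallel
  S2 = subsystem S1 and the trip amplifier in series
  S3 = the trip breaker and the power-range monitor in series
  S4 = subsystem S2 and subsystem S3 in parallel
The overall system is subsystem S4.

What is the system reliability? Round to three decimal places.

0.960

Parallel (coincidence logic module and signal conditioner): 1 − (1 − 0.93400)(1 − 0.85100) = 0.99017
Series ([0.99017] and trip amplifier): 0.99017 × 0.85700 = 0.84858
Series (trip breaker and power-range monitor): 0.95200 × 0.77200 = 0.73494
Parallel ([0.84858] and [0.73494]): 1 − (1 − 0.84858)(1 − 0.73494) = 0.960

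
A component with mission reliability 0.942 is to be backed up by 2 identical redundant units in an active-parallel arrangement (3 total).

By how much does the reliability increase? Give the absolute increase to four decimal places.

0.0578

R_before = 0.942
R_after = 1 − (1 − 0.942)^3 = 0.9998
ΔR = 0.9998 − 0.942 = 0.0578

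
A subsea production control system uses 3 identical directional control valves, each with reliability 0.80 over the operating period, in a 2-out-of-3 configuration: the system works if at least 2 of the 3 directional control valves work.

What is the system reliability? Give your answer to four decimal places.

0.8960

R = Σ_{i=2}^{3} C(3,i) p^i (1−p)^{3−i} with p = 0.80
C(3,2)·0.80^2·0.20^1 = 0.384000
C(3,3)·0.80^3·0.20^0 = 0.512000
Sum = 0.8960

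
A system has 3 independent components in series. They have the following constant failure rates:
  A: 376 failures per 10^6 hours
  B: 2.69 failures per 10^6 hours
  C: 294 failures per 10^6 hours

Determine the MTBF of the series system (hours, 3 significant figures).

1490

Series of exponential components: λ_sys = Σ λ_i
λ_sys = 0.000376 + 0.00000269 + 0.000294 = 6.7269e-04 /h
MTBF = 1 / λ_sys = 1490 h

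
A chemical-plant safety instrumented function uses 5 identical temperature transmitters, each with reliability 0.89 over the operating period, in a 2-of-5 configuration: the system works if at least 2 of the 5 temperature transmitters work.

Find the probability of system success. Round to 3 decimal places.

R = Σ_{i=2}^{5} C(5,i) p^i (1−p)^{5−i} with p = 0.89
C(5,2)·0.89^2·0.11^3 = 0.01054
C(5,3)·0.89^3·0.11^2 = 0.08530
C(5,4)·0.89^4·0.11^1 = 0.34508
C(5,5)·0.89^5·0.11^0 = 0.55841
Sum = 0.999

0.999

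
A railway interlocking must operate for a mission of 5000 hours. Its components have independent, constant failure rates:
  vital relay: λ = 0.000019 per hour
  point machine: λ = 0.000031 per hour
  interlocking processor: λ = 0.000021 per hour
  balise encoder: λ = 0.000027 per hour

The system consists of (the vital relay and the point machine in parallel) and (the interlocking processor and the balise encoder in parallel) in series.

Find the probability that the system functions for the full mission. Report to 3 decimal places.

R(vital relay) = exp(−0.000019 × 5000) = 0.90937
R(point machine) = exp(−0.000031 × 5000) = 0.85642
R(interlocking processor) = exp(−0.000021 × 5000) = 0.90032
R(balise encoder) = exp(−0.000027 × 5000) = 0.87372
Parallel (vital relay and point machine): 1 − (1 − 0.90937)(1 − 0.85642) = 0.98699
Parallel (interlocking processor and balise encoder): 1 − (1 − 0.90032)(1 − 0.87372) = 0.98741
Series ([0.98699] and [0.98741]): 0.98699 × 0.98741 = 0.975

0.975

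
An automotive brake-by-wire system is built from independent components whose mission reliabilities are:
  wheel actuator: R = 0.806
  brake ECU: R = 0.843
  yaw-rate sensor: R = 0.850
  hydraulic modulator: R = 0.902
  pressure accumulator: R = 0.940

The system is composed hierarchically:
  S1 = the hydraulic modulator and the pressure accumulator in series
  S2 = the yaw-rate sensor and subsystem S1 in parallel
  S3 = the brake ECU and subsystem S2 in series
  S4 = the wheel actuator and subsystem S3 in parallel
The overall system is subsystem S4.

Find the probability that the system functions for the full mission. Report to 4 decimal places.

Series (hydraulic modulator and pressure accumulator): 0.902000 × 0.940000 = 0.847880
Parallel (yaw-rate sensor and [0.847880]): 1 − (1 − 0.850000)(1 − 0.847880) = 0.977182
Series (brake ECU and [0.977182]): 0.843000 × 0.977182 = 0.823764
Parallel (wheel actuator and [0.823764]): 1 − (1 − 0.806000)(1 − 0.823764) = 0.9658

0.9658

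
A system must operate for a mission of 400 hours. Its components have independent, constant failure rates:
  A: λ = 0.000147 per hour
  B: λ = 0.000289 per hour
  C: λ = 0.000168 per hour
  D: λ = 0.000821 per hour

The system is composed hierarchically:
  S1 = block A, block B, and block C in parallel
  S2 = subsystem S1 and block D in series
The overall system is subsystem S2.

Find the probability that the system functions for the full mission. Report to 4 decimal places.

0.7198

R(A) = exp(−0.000147 × 400) = 0.942895
R(B) = exp(−0.000289 × 400) = 0.890831
R(C) = exp(−0.000168 × 400) = 0.935008
R(D) = exp(−0.000821 × 400) = 0.720075
Parallel (A, B, and C): 1 − (1 − 0.942895)(1 − 0.890831)(1 − 0.935008) = 0.999595
Series ([0.999595] and D): 0.999595 × 0.720075 = 0.7198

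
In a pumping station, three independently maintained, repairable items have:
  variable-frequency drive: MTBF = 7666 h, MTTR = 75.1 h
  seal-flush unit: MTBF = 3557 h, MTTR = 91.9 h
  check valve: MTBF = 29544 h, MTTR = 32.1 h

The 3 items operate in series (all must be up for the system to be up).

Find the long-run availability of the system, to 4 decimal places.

A(variable-frequency drive) = MTBF/(MTBF+MTTR) = 7666/(7666+75.1) = 0.990299
A(seal-flush unit) = MTBF/(MTBF+MTTR) = 3557/(3557+91.9) = 0.974814
A(check valve) = MTBF/(MTBF+MTTR) = 29544/(29544+32.1) = 0.998915
Series availability: 0.990299 × 0.974814 × 0.998915 = 0.9643

0.9643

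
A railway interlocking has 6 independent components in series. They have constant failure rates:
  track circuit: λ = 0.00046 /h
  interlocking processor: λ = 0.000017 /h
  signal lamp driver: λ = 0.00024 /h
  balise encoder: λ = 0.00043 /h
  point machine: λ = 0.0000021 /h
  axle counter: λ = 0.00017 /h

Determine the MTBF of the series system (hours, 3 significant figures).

Series of exponential components: λ_sys = Σ λ_i
λ_sys = 0.00046 + 0.000017 + 0.00024 + 0.00043 + 0.0000021 + 0.00017 = 1.3191e-03 /h
MTBF = 1 / λ_sys = 758 h

758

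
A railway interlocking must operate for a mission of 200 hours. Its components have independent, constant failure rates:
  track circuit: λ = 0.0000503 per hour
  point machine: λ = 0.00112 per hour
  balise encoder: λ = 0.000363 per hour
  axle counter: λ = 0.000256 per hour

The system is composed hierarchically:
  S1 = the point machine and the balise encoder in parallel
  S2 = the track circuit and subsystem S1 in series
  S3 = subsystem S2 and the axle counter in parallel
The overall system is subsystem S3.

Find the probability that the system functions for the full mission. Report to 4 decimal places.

R(track circuit) = exp(−0.0000503 × 200) = 0.989990
R(point machine) = exp(−0.00112 × 200) = 0.799315
R(balise encoder) = exp(−0.000363 × 200) = 0.929973
R(axle counter) = exp(−0.000256 × 200) = 0.950089
Parallel (point machine and balise encoder): 1 − (1 − 0.799315)(1 − 0.929973) = 0.985947
Series (track circuit and [0.985947]): 0.989990 × 0.985947 = 0.976078
Parallel ([0.976078] and axle counter): 1 − (1 − 0.976078)(1 − 0.950089) = 0.9988

0.9988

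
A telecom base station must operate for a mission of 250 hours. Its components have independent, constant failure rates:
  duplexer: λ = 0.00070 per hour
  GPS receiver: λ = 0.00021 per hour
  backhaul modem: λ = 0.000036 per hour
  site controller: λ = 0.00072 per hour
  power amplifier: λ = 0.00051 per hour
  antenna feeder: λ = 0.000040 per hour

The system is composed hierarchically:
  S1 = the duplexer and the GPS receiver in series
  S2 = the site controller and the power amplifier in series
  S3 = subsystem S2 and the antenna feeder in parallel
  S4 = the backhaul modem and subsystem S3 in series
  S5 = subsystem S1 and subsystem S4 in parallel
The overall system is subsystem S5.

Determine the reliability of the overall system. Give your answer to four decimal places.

R(duplexer) = exp(−0.00070 × 250) = 0.839457
R(GPS receiver) = exp(−0.00021 × 250) = 0.948854
R(backhaul modem) = exp(−0.000036 × 250) = 0.991040
R(site controller) = exp(−0.00072 × 250) = 0.835270
R(power amplifier) = exp(−0.00051 × 250) = 0.880293
R(antenna feeder) = exp(−0.000040 × 250) = 0.990050
Series (duplexer and GPS receiver): 0.839457 × 0.948854 = 0.796522
Series (site controller and power amplifier): 0.835270 × 0.880293 = 0.735282
Parallel ([0.735282] and antenna feeder): 1 − (1 − 0.735282)(1 − 0.990050) = 0.997366
Series (backhaul modem and [0.997366]): 0.991040 × 0.997366 = 0.988430
Parallel ([0.796522] and [0.988430]): 1 − (1 − 0.796522)(1 − 0.988430) = 0.9976

0.9976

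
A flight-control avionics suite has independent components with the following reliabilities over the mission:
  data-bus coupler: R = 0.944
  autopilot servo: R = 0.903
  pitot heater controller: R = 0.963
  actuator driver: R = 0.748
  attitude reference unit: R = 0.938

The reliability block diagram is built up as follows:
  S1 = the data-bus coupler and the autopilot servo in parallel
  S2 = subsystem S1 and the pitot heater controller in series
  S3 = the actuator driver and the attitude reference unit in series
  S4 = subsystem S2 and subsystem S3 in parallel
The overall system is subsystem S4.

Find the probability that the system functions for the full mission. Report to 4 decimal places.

Parallel (data-bus coupler and autopilot servo): 1 − (1 − 0.944000)(1 − 0.903000) = 0.994568
Series ([0.994568] and pitot heater controller): 0.994568 × 0.963000 = 0.957769
Series (actuator driver and attitude reference unit): 0.748000 × 0.938000 = 0.701624
Parallel ([0.957769] and [0.701624]): 1 − (1 − 0.957769)(1 − 0.701624) = 0.9874

0.9874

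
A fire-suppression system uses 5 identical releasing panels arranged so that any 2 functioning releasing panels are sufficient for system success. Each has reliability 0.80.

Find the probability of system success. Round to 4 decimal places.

R = Σ_{i=2}^{5} C(5,i) p^i (1−p)^{5−i} with p = 0.80
C(5,2)·0.80^2·0.20^3 = 0.051200
C(5,3)·0.80^3·0.20^2 = 0.204800
C(5,4)·0.80^4·0.20^1 = 0.409600
C(5,5)·0.80^5·0.20^0 = 0.327680
Sum = 0.9933

0.9933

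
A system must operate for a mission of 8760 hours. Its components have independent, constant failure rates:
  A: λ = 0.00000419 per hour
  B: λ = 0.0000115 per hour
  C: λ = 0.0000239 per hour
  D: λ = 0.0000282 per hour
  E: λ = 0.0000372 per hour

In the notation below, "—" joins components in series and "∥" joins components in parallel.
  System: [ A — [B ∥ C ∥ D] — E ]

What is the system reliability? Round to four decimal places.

R(A) = exp(−0.00000419 × 8760) = 0.963961
R(B) = exp(−0.0000115 × 8760) = 0.904168
R(C) = exp(−0.0000239 × 8760) = 0.811100
R(D) = exp(−0.0000282 × 8760) = 0.781116
R(E) = exp(−0.0000372 × 8760) = 0.721898
Parallel (B, C, and D): 1 − (1 − 0.904168)(1 − 0.811100)(1 − 0.781116) = 0.996038
Series (A, [0.996038], and E): 0.963961 × 0.996038 × 0.721898 = 0.6931

0.6931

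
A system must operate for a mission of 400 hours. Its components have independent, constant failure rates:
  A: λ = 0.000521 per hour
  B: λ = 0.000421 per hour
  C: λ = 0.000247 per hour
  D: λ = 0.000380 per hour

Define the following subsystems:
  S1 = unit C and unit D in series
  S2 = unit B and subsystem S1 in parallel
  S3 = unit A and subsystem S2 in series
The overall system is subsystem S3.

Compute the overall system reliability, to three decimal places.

R(A) = exp(−0.000521 × 400) = 0.81188
R(B) = exp(−0.000421 × 400) = 0.84502
R(C) = exp(−0.000247 × 400) = 0.90592
R(D) = exp(−0.000380 × 400) = 0.85899
Series (C and D): 0.90592 × 0.85899 = 0.77818
Parallel (B and [0.77818]): 1 − (1 − 0.84502)(1 − 0.77818) = 0.96562
Series (A and [0.96562]): 0.81188 × 0.96562 = 0.784

0.784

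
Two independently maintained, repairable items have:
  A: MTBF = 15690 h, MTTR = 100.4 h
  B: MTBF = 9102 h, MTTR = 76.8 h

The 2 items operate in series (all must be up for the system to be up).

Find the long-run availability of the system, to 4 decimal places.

A(A) = MTBF/(MTBF+MTTR) = 15690/(15690+100.4) = 0.993642
A(B) = MTBF/(MTBF+MTTR) = 9102/(9102+76.8) = 0.991633
Series availability: 0.993642 × 0.991633 = 0.9853

0.9853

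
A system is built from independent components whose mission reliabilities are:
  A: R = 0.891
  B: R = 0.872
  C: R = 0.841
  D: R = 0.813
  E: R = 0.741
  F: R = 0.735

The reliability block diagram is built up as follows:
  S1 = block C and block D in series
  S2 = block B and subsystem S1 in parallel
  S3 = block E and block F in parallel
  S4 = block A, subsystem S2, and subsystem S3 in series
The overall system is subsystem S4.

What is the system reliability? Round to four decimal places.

Series (C and D): 0.841000 × 0.813000 = 0.683733
Parallel (B and [0.683733]): 1 − (1 − 0.872000)(1 − 0.683733) = 0.959518
Parallel (E and F): 1 − (1 − 0.741000)(1 − 0.735000) = 0.931365
Series (A, [0.959518], and [0.931365]): 0.891000 × 0.959518 × 0.931365 = 0.7963

0.7963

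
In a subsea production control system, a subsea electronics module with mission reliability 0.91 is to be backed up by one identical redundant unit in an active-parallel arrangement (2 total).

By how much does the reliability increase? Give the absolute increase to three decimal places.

0.082

R_before = 0.91
R_after = 1 − (1 − 0.91)^2 = 0.992
ΔR = 0.992 − 0.91 = 0.082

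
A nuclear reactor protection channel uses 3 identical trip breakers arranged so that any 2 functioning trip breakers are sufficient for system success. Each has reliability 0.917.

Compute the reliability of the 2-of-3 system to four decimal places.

R = Σ_{i=2}^{3} C(3,i) p^i (1−p)^{3−i} with p = 0.917
C(3,2)·0.917^2·0.083^1 = 0.209381
C(3,3)·0.917^3·0.083^0 = 0.771095
Sum = 0.9805

0.9805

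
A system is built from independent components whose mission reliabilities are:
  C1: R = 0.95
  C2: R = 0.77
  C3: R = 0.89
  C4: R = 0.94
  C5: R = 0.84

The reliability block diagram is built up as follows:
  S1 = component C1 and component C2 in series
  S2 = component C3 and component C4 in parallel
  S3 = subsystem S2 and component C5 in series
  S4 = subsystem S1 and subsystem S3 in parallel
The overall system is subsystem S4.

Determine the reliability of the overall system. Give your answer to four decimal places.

Series (C1 and C2): 0.950000 × 0.770000 = 0.731500
Parallel (C3 and C4): 1 − (1 − 0.890000)(1 − 0.940000) = 0.993400
Series ([0.993400] and C5): 0.993400 × 0.840000 = 0.834456
Parallel ([0.731500] and [0.834456]): 1 − (1 − 0.731500)(1 − 0.834456) = 0.9556

0.9556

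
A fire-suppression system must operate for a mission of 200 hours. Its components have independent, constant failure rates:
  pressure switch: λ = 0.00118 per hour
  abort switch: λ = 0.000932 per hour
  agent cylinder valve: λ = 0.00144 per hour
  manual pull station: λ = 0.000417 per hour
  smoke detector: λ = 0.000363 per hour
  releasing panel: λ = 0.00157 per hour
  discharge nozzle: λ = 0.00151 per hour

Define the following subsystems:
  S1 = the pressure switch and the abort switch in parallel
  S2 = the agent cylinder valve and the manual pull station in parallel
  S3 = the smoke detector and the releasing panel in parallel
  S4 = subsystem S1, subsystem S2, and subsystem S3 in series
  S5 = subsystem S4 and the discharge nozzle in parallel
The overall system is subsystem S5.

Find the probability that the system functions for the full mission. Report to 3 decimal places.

R(pressure switch) = exp(−0.00118 × 200) = 0.78978
R(abort switch) = exp(−0.000932 × 200) = 0.82994
R(agent cylinder valve) = exp(−0.00144 × 200) = 0.74976
R(manual pull station) = exp(−0.000417 × 200) = 0.91998
R(smoke detector) = exp(−0.000363 × 200) = 0.92997
R(releasing panel) = exp(−0.00157 × 200) = 0.73052
R(discharge nozzle) = exp(−0.00151 × 200) = 0.73934
Parallel (pressure switch and abort switch): 1 − (1 − 0.78978)(1 − 0.82994) = 0.96425
Parallel (agent cylinder valve and manual pull station): 1 − (1 − 0.74976)(1 − 0.91998) = 0.97998
Parallel (smoke detector and releasing panel): 1 − (1 − 0.92997)(1 − 0.73052) = 0.98113
Series ([0.96425], [0.97998], and [0.98113]): 0.96425 × 0.97998 × 0.98113 = 0.92711
Parallel ([0.92711] and discharge nozzle): 1 − (1 − 0.92711)(1 − 0.73934) = 0.981

0.981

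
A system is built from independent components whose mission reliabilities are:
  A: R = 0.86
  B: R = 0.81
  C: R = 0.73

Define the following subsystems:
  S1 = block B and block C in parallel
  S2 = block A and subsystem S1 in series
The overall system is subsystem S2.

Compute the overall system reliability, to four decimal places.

0.8159

Parallel (B and C): 1 − (1 − 0.810000)(1 − 0.730000) = 0.948700
Series (A and [0.948700]): 0.860000 × 0.948700 = 0.8159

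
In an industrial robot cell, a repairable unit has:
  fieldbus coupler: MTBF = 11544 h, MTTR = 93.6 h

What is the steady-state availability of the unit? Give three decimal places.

A(fieldbus coupler) = MTBF/(MTBF+MTTR) = 11544/(11544+93.6) = 0.992

0.992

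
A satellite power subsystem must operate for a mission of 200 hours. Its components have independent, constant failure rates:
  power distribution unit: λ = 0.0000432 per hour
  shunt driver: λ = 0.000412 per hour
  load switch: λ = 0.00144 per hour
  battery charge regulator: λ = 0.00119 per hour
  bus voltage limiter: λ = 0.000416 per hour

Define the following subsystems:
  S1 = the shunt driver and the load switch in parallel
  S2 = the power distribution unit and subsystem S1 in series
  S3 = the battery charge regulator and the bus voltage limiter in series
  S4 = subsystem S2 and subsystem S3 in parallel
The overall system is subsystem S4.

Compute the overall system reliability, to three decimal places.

0.992

R(power distribution unit) = exp(−0.0000432 × 200) = 0.99140
R(shunt driver) = exp(−0.000412 × 200) = 0.92090
R(load switch) = exp(−0.00144 × 200) = 0.74976
R(battery charge regulator) = exp(−0.00119 × 200) = 0.78820
R(bus voltage limiter) = exp(−0.000416 × 200) = 0.92017
Parallel (shunt driver and load switch): 1 − (1 − 0.92090)(1 − 0.74976) = 0.98021
Series (power distribution unit and [0.98021]): 0.99140 × 0.98021 = 0.97178
Series (battery charge regulator and bus voltage limiter): 0.78820 × 0.92017 = 0.72528
Parallel ([0.97178] and [0.72528]): 1 − (1 − 0.97178)(1 − 0.72528) = 0.992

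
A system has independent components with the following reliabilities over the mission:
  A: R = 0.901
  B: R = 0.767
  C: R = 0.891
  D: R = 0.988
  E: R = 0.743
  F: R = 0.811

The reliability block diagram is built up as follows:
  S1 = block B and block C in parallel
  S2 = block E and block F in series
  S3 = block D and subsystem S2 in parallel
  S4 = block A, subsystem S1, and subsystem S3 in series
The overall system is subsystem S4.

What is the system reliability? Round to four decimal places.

0.8739

Parallel (B and C): 1 − (1 − 0.767000)(1 − 0.891000) = 0.974603
Series (E and F): 0.743000 × 0.811000 = 0.602573
Parallel (D and [0.602573]): 1 − (1 − 0.988000)(1 − 0.602573) = 0.995231
Series (A, [0.974603], and [0.995231]): 0.901000 × 0.974603 × 0.995231 = 0.8739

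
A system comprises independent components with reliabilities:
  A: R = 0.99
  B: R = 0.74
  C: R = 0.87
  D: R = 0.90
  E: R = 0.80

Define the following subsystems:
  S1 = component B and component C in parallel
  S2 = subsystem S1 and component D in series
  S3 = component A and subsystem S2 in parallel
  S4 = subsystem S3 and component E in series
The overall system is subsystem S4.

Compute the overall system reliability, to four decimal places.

Parallel (B and C): 1 − (1 − 0.740000)(1 − 0.870000) = 0.966200
Series ([0.966200] and D): 0.966200 × 0.900000 = 0.869580
Parallel (A and [0.869580]): 1 − (1 − 0.990000)(1 − 0.869580) = 0.998696
Series ([0.998696] and E): 0.998696 × 0.800000 = 0.7990

0.7990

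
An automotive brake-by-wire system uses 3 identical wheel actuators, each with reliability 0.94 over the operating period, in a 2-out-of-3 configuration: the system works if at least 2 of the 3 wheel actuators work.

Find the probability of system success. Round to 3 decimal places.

0.990

R = Σ_{i=2}^{3} C(3,i) p^i (1−p)^{3−i} with p = 0.94
C(3,2)·0.94^2·0.06^1 = 0.15905
C(3,3)·0.94^3·0.06^0 = 0.83058
Sum = 0.990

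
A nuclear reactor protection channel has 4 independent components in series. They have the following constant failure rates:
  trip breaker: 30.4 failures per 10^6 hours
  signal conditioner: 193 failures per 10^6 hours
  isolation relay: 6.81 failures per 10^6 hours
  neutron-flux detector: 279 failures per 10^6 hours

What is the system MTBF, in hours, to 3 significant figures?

1960

Series of exponential components: λ_sys = Σ λ_i
λ_sys = 0.0000304 + 0.000193 + 0.00000681 + 0.000279 = 5.0921e-04 /h
MTBF = 1 / λ_sys = 1960 h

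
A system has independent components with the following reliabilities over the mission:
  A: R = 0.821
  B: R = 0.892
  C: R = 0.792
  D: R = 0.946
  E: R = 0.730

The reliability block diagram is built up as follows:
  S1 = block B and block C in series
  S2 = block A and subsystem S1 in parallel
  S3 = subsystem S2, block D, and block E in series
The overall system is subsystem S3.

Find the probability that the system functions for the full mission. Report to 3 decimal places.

Series (B and C): 0.89200 × 0.79200 = 0.70646
Parallel (A and [0.70646]): 1 − (1 − 0.82100)(1 − 0.70646) = 0.94746
Series ([0.94746], D, and E): 0.94746 × 0.94600 × 0.73000 = 0.654

0.654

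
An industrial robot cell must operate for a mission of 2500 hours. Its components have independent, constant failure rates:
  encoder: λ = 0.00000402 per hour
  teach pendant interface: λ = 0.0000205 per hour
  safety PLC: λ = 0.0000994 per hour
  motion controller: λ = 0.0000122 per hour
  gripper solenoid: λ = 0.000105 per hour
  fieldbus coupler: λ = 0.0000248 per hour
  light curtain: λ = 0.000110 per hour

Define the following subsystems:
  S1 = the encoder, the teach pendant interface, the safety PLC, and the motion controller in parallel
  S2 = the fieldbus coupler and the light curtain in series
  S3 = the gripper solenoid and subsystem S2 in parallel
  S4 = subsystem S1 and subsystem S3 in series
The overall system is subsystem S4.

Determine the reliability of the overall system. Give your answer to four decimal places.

0.9339

R(encoder) = exp(−0.00000402 × 2500) = 0.990000
R(teach pendant interface) = exp(−0.0000205 × 2500) = 0.950041
R(safety PLC) = exp(−0.0000994 × 2500) = 0.779970
R(motion controller) = exp(−0.0000122 × 2500) = 0.969960
R(gripper solenoid) = exp(−0.000105 × 2500) = 0.769126
R(fieldbus coupler) = exp(−0.0000248 × 2500) = 0.939883
R(light curtain) = exp(−0.000110 × 2500) = 0.759572
Parallel (encoder, teach pendant interface, safety PLC, and motion controller): 1 − (1 − 0.990000)(1 − 0.950041)(1 − 0.779970)(1 − 0.969960) = 0.999997
Series (fieldbus coupler and light curtain): 0.939883 × 0.759572 = 0.713909
Parallel (gripper solenoid and [0.713909]): 1 − (1 − 0.769126)(1 − 0.713909) = 0.933949
Series ([0.999997] and [0.933949]): 0.999997 × 0.933949 = 0.9339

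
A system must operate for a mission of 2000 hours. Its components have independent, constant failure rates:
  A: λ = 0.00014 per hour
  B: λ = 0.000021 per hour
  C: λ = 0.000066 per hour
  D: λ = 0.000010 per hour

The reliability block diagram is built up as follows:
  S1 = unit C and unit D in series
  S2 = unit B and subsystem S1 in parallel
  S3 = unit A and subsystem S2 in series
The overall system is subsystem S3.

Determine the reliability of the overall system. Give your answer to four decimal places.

R(A) = exp(−0.00014 × 2000) = 0.755784
R(B) = exp(−0.000021 × 2000) = 0.958870
R(C) = exp(−0.000066 × 2000) = 0.876341
R(D) = exp(−0.000010 × 2000) = 0.980199
Series (C and D): 0.876341 × 0.980199 = 0.858989
Parallel (B and [0.858989]): 1 − (1 − 0.958870)(1 − 0.858989) = 0.994200
Series (A and [0.994200]): 0.755784 × 0.994200 = 0.7514

0.7514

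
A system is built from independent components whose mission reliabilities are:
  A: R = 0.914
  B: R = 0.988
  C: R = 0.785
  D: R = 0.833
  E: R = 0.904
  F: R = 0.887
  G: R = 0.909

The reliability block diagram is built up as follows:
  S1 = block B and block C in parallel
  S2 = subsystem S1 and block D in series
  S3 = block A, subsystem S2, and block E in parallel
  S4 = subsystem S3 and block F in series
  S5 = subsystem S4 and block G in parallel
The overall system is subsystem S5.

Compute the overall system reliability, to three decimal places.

Parallel (B and C): 1 − (1 − 0.98800)(1 − 0.78500) = 0.99742
Series ([0.99742] and D): 0.99742 × 0.83300 = 0.83085
Parallel (A, [0.83085], and E): 1 − (1 − 0.91400)(1 − 0.83085)(1 − 0.90400) = 0.99860
Series ([0.99860] and F): 0.99860 × 0.88700 = 0.88576
Parallel ([0.88576] and G): 1 − (1 − 0.88576)(1 − 0.90900) = 0.990

0.990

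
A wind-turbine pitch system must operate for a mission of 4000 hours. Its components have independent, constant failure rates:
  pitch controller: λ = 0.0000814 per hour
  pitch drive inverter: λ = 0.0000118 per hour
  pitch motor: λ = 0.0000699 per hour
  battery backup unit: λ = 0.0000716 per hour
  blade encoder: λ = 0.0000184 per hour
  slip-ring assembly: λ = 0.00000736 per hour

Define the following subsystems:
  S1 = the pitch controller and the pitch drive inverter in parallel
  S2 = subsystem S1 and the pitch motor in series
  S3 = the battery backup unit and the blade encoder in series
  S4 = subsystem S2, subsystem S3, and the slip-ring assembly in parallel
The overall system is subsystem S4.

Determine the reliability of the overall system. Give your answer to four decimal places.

0.9978

R(pitch controller) = exp(−0.0000814 × 4000) = 0.722094
R(pitch drive inverter) = exp(−0.0000118 × 4000) = 0.953897
R(pitch motor) = exp(−0.0000699 × 4000) = 0.756086
R(battery backup unit) = exp(−0.0000716 × 4000) = 0.750962
R(blade encoder) = exp(−0.0000184 × 4000) = 0.929043
R(slip-ring assembly) = exp(−0.00000736 × 4000) = 0.970989
Parallel (pitch controller and pitch drive inverter): 1 − (1 − 0.722094)(1 − 0.953897) = 0.987188
Series ([0.987188] and pitch motor): 0.987188 × 0.756086 = 0.746399
Series (battery backup unit and blade encoder): 0.750962 × 0.929043 = 0.697676
Parallel ([0.746399], [0.697676], and slip-ring assembly): 1 − (1 − 0.746399)(1 − 0.697676)(1 − 0.970989) = 0.9978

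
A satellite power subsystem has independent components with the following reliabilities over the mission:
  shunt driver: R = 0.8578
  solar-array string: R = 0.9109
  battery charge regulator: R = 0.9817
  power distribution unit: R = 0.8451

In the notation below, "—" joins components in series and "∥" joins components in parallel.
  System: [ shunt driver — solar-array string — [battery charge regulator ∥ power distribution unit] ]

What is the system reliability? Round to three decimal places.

Parallel (battery charge regulator and power distribution unit): 1 − (1 − 0.98170)(1 − 0.84510) = 0.99717
Series (shunt driver, solar-array string, and [0.99717]): 0.85780 × 0.91090 × 0.99717 = 0.779

0.779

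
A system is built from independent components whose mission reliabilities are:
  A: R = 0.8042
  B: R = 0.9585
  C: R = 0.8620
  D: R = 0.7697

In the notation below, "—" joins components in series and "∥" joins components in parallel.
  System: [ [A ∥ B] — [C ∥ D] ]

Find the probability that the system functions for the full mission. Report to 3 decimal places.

0.960

Parallel (A and B): 1 − (1 − 0.80420)(1 − 0.95850) = 0.99187
Parallel (C and D): 1 − (1 − 0.86200)(1 − 0.76970) = 0.96822
Series ([0.99187] and [0.96822]): 0.99187 × 0.96822 = 0.960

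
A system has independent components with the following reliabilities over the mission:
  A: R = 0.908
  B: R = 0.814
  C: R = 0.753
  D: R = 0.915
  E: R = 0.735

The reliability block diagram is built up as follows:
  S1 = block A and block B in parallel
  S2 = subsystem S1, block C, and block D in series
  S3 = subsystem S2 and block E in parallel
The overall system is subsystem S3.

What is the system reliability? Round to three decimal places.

Parallel (A and B): 1 − (1 − 0.90800)(1 − 0.81400) = 0.98289
Series ([0.98289], C, and D): 0.98289 × 0.75300 × 0.91500 = 0.67721
Parallel ([0.67721] and E): 1 − (1 − 0.67721)(1 − 0.73500) = 0.914

0.914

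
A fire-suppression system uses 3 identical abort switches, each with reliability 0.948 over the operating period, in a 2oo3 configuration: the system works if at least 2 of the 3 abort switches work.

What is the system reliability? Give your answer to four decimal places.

R = Σ_{i=2}^{3} C(3,i) p^i (1−p)^{3−i} with p = 0.948
C(3,2)·0.948^2·0.052^1 = 0.140198
C(3,3)·0.948^3·0.052^0 = 0.851971
Sum = 0.9922

0.9922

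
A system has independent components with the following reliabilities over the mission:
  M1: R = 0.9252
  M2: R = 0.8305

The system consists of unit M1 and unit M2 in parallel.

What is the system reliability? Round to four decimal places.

0.9873

Parallel (M1 and M2): 1 − (1 − 0.925200)(1 − 0.830500) = 0.9873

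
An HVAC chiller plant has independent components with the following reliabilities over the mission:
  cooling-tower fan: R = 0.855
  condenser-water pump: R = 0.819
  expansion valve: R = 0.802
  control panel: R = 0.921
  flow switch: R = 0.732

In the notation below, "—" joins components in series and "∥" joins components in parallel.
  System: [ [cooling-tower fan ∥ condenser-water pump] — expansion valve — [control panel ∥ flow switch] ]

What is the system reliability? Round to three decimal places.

Parallel (cooling-tower fan and condenser-water pump): 1 − (1 − 0.85500)(1 − 0.81900) = 0.97376
Parallel (control panel and flow switch): 1 − (1 − 0.92100)(1 − 0.73200) = 0.97883
Series ([0.97376], expansion valve, and [0.97883]): 0.97376 × 0.80200 × 0.97883 = 0.764

0.764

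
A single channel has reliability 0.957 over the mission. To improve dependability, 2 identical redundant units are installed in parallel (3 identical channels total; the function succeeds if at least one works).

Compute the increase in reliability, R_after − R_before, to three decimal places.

0.043

R_before = 0.957
R_after = 1 − (1 − 0.957)^3 = 1.000
ΔR = 1.000 − 0.957 = 0.043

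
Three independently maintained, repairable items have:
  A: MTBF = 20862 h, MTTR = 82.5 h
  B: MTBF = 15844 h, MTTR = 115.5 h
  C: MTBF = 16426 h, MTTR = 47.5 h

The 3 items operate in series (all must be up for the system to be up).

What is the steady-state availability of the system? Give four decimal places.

0.9860

A(A) = MTBF/(MTBF+MTTR) = 20862/(20862+82.5) = 0.996061
A(B) = MTBF/(MTBF+MTTR) = 15844/(15844+115.5) = 0.992763
A(C) = MTBF/(MTBF+MTTR) = 16426/(16426+47.5) = 0.997117
Series availability: 0.996061 × 0.992763 × 0.997117 = 0.9860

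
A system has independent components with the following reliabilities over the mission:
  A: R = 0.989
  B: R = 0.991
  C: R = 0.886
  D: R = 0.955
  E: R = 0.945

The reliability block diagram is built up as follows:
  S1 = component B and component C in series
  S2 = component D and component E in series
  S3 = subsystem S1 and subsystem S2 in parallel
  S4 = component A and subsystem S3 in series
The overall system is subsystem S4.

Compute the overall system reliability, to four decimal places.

0.9772

Series (B and C): 0.991000 × 0.886000 = 0.878026
Series (D and E): 0.955000 × 0.945000 = 0.902475
Parallel ([0.878026] and [0.902475]): 1 − (1 − 0.878026)(1 − 0.902475) = 0.988104
Series (A and [0.988104]): 0.989000 × 0.988104 = 0.9772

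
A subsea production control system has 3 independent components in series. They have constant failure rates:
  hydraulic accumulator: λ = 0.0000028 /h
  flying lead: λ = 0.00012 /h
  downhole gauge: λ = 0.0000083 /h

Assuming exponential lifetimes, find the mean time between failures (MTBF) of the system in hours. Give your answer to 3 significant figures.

Series of exponential components: λ_sys = Σ λ_i
λ_sys = 0.0000028 + 0.00012 + 0.0000083 = 1.3110e-04 /h
MTBF = 1 / λ_sys = 7630 h

7630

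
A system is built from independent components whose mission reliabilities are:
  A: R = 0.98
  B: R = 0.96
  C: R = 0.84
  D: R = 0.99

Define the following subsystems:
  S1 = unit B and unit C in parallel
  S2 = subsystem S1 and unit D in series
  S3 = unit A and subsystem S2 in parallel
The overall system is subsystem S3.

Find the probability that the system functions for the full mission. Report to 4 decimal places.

0.9997

Parallel (B and C): 1 − (1 − 0.960000)(1 − 0.840000) = 0.993600
Series ([0.993600] and D): 0.993600 × 0.990000 = 0.983664
Parallel (A and [0.983664]): 1 − (1 − 0.980000)(1 − 0.983664) = 0.9997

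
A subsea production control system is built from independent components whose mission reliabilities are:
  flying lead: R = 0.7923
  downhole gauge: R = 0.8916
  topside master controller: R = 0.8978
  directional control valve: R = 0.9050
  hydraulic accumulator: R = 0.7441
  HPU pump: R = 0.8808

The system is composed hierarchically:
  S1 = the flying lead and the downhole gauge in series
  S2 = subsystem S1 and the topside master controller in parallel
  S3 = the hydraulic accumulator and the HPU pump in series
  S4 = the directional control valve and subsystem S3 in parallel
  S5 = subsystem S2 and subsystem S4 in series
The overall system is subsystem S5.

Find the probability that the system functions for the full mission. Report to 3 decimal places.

Series (flying lead and downhole gauge): 0.79230 × 0.89160 = 0.70641
Parallel ([0.70641] and topside master controller): 1 − (1 − 0.70641)(1 − 0.89780) = 0.97000
Series (hydraulic accumulator and HPU pump): 0.74410 × 0.88080 = 0.65540
Parallel (directional control valve and [0.65540]): 1 − (1 − 0.90500)(1 − 0.65540) = 0.96726
Series ([0.97000] and [0.96726]): 0.97000 × 0.96726 = 0.938

0.938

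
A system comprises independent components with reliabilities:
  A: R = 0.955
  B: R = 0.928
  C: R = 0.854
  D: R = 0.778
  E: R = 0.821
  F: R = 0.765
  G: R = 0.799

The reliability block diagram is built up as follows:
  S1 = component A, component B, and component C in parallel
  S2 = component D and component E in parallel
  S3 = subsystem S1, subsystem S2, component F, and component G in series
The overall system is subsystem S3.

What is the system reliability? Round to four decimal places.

0.5867

Parallel (A, B, and C): 1 − (1 − 0.955000)(1 − 0.928000)(1 − 0.854000) = 0.999527
Parallel (D and E): 1 − (1 − 0.778000)(1 − 0.821000) = 0.960262
Series ([0.999527], [0.960262], F, and G): 0.999527 × 0.960262 × 0.765000 × 0.799000 = 0.5867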